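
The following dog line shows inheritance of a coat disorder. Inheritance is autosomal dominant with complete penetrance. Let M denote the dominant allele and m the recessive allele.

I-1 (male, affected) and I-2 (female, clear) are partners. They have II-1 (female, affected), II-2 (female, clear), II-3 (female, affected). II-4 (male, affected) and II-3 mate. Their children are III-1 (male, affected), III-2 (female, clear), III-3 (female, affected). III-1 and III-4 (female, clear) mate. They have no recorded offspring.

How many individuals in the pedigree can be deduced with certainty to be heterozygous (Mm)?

4

Obligate heterozygotes: I-1 is affected so carries M and passed m to II-2 (mm), so I-1 is Mm; II-1 is affected so carries M and received m from I-2 (mm), so II-1 is Mm; II-3 is affected so carries M and received m from I-2 (mm), so II-3 is Mm; II-4 is affected so carries M and passed m to III-2 (mm), so II-4 is Mm.
Every other individual is either homozygous by phenotype or has at least one consistent homozygous assignment, so the count is 4.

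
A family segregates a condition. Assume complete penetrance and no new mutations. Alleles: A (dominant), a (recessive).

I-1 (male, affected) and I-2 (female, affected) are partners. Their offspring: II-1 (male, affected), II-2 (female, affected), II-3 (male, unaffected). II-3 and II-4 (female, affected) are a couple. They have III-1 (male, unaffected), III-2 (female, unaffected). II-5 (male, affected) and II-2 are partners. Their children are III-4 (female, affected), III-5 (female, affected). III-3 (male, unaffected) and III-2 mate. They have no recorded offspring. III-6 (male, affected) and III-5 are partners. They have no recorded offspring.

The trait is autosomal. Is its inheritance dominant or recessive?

dominant

I-1 and I-2 are both affected yet have an unaffected child II-3. Under a recessive model two affected parents are homozygous and every child would be affected, so the trait cannot be recessive.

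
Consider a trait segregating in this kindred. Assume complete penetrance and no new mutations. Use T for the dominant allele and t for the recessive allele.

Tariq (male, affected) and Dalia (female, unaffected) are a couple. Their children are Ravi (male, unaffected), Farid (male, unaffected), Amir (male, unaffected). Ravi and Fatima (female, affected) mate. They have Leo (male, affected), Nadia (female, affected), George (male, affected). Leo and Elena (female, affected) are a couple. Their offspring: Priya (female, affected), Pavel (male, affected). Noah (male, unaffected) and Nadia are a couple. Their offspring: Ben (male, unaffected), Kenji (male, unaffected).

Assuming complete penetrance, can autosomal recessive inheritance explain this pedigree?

Yes

A consistent assignment under autosomal recessive exists: Tariq tt, Dalia TT, Ravi Tt, Farid Tt, Amir Tt, Fatima tt, Leo tt, Nadia tt, George tt, Elena tt, Noah TT, Priya tt, Pavel tt, Ben Tt, Kenji Tt.
In this assignment every recorded phenotype matches its genotype and every non-founder's genotype is obtainable from its parents' genotypes, so the pedigree is consistent.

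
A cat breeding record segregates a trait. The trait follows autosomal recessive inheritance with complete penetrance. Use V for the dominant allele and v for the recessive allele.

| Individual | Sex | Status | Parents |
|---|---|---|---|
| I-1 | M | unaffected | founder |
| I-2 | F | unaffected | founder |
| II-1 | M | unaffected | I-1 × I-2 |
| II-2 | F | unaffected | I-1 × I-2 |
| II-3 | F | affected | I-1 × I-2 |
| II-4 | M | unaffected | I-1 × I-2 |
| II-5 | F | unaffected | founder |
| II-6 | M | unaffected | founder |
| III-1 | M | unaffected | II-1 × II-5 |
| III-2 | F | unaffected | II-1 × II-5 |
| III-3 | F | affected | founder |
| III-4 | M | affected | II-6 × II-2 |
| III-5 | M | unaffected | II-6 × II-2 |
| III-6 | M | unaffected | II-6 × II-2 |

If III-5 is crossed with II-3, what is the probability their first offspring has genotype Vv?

II-6 is unaffected so carries V and passed v to III-4 (vv), so II-6 is Vv.
II-2 is unaffected so carries V and passed v to III-4 (vv), so II-2 is Vv.
III-5 is an unaffected offspring of II-6 (Vv) × II-2 (Vv), whose cross gives 1/4 VV : 1/2 Vv : 1/4 vv; conditioning on being unaffected, III-5 is VV with probability 1/3, Vv with probability 2/3.
II-3 is affected, so II-3 is vv.
Summing over parental genotype combinations, P(offspring has genotype Vv) = 1/3·1 + 2/3·1/2 = 2/3.

2/3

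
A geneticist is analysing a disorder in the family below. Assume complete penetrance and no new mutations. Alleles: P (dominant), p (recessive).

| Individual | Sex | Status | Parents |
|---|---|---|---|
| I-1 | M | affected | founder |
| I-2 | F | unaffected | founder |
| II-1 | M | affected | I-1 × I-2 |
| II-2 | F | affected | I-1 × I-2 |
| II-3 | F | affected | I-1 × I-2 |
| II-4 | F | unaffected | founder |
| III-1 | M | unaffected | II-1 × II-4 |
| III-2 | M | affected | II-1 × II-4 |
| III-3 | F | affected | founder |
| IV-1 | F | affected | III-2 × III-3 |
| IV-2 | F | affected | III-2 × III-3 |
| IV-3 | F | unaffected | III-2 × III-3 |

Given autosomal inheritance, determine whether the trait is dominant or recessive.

III-2 and III-3 are both affected yet have an unaffected child IV-3. Under a recessive model two affected parents are homozygous and every child would be affected, so the trait cannot be recessive.

dominant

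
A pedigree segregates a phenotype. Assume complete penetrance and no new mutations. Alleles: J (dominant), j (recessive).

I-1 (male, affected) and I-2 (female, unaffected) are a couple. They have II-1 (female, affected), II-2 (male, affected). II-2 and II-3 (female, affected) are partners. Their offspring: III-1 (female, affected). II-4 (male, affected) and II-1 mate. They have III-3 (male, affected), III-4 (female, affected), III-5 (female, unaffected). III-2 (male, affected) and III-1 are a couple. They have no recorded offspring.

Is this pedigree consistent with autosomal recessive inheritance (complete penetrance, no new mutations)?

Under autosomal recessive, III-5 (unaffected, female) cannot arise from II-4 (affected) × II-1 (affected).

No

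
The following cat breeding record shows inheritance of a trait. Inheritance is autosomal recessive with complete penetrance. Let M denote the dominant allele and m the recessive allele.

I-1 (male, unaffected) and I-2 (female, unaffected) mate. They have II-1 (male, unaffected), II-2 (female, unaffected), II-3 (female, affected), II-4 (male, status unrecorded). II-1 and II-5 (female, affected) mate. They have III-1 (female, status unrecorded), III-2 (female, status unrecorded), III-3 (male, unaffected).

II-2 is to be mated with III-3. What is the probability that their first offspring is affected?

1/6

I-1 is unaffected so carries M and passed m to II-3 (mm), so I-1 is Mm.
I-2 is unaffected so carries M and passed m to II-3 (mm), so I-2 is Mm.
II-2 is an unaffected offspring of I-1 (Mm) × I-2 (Mm), whose cross gives 1/4 MM : 1/2 Mm : 1/4 mm; conditioning on being unaffected, II-2 is MM with probability 1/3, Mm with probability 2/3.
III-3 is unaffected so carries M and received m from II-5 (mm), so III-3 is Mm.
Summing over parental genotype combinations, P(offspring is affected) = 2/3·1/4 = 1/6.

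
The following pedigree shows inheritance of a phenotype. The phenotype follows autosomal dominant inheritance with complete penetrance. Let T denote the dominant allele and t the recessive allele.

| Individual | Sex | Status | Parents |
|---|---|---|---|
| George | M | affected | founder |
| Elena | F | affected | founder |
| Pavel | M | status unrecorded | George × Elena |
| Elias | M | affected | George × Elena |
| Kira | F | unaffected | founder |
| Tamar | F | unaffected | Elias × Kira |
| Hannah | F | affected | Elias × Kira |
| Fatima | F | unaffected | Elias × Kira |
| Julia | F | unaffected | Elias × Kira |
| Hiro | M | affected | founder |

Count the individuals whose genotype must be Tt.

Obligate heterozygotes: Elias is affected so carries T and passed t to Tamar (tt), so Elias is Tt; Hannah is affected so carries T and received t from Kira (tt), so Hannah is Tt.
Every other individual is either homozygous by phenotype or has at least one consistent homozygous assignment, so the count is 2.

2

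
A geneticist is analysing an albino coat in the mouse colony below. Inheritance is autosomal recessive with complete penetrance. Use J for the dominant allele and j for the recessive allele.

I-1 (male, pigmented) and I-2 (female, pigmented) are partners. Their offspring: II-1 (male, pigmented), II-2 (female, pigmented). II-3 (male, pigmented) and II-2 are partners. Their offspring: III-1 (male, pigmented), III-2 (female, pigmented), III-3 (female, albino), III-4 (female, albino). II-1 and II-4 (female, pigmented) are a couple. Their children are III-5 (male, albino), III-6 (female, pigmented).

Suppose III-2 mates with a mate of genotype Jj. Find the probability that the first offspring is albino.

1/6

II-3 is pigmented so carries J and passed j to III-3 (jj), so II-3 is Jj.
II-2 is pigmented so carries J and passed j to III-3 (jj), so II-2 is Jj.
III-2 is a pigmented offspring of II-3 (Jj) × II-2 (Jj), whose cross gives 1/4 JJ : 1/2 Jj : 1/4 jj; conditioning on being pigmented, III-2 is JJ with probability 1/3, Jj with probability 2/3.
Summing over parental genotype combinations, P(offspring is albino) = 2/3·1/4 = 1/6.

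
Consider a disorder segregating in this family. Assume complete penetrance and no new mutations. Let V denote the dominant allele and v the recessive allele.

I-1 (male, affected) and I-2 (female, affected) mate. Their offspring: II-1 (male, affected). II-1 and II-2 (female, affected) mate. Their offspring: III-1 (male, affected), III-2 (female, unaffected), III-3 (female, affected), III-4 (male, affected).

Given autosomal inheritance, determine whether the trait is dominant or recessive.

dominant

II-1 and II-2 are both affected yet have an unaffected child III-2. Under a recessive model two affected parents are homozygous and every child would be affected, so the trait cannot be recessive.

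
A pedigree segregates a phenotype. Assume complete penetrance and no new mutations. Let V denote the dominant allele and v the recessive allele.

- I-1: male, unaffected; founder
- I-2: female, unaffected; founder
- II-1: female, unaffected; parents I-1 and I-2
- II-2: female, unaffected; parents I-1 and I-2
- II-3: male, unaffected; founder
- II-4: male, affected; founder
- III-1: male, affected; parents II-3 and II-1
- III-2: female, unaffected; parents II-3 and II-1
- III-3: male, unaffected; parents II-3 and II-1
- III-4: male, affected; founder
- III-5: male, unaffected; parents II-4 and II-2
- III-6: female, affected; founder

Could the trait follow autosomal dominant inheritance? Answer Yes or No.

No

Under autosomal dominant, III-1 (affected, male) cannot arise from II-3 (unaffected) × II-1 (unaffected).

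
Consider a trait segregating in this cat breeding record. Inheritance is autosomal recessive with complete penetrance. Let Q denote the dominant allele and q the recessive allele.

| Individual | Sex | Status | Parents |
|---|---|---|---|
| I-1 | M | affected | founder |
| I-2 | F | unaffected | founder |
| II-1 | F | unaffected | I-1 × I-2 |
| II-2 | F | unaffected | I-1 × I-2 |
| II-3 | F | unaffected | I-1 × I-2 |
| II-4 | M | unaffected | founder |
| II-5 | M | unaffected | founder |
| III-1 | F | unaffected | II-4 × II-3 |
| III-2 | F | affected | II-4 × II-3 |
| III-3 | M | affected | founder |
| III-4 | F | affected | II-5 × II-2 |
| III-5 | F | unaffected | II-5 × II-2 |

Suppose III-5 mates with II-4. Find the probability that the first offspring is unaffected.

II-5 is unaffected so carries Q and passed q to III-4 (qq), so II-5 is Qq.
II-2 is unaffected so carries Q and received q from I-1 (qq), so II-2 is Qq.
III-5 is an unaffected offspring of II-5 (Qq) × II-2 (Qq), whose cross gives 1/4 QQ : 1/2 Qq : 1/4 qq; conditioning on being unaffected, III-5 is QQ with probability 1/3, Qq with probability 2/3.
II-4 is unaffected so carries Q and passed q to III-2 (qq), so II-4 is Qq.
Summing over parental genotype combinations, P(offspring is unaffected) = 1/3·1 + 2/3·3/4 = 5/6.

5/6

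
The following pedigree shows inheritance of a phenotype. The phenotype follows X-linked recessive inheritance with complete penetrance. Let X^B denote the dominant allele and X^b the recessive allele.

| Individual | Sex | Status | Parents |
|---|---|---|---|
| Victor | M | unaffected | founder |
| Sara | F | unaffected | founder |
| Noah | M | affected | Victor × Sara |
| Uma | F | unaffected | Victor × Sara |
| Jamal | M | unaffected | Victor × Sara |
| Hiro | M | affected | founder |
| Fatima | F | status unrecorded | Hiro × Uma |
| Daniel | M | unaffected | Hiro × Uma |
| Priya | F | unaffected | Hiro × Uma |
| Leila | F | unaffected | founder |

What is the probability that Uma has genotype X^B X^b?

Victor is unaffected, so Victor is X^B Y.
Sara is unaffected so carries B and passed b to Noah (X^b Y), so Sara is X^B X^b.
Their cross gives offspring ratios 1/2 X^B X^B : 1/2 X^B X^b. Conditioning on Uma being unaffected, P(X^B X^b) = 1/2 / 1 = 1/2 before taking Uma's own offspring into account.
Hiro is affected, so Hiro is X^b Y.
Now use Uma's offspring. Probability of each recorded status — unaffected son Daniel: 1/2 if Uma is X^B X^b, 1 if X^B X^B; unaffected daughter Priya: 1/2 if Uma is X^B X^b, 1 if X^B X^B. (Fatima: equally likely either way, so uninformative.)
Bayes: P(X^B X^b) = 1/2·1/4 / (1/2·1/4 + 1/2·1) = 1/5.

1/5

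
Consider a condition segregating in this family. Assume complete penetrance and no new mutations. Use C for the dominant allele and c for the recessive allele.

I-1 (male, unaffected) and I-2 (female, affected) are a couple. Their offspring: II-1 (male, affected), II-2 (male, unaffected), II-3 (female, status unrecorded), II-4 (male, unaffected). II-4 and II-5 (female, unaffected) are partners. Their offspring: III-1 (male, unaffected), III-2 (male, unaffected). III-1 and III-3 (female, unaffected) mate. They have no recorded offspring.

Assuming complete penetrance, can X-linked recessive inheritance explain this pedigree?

Under X-linked recessive, II-2 (unaffected, male) cannot arise from I-1 (unaffected) × I-2 (affected).

No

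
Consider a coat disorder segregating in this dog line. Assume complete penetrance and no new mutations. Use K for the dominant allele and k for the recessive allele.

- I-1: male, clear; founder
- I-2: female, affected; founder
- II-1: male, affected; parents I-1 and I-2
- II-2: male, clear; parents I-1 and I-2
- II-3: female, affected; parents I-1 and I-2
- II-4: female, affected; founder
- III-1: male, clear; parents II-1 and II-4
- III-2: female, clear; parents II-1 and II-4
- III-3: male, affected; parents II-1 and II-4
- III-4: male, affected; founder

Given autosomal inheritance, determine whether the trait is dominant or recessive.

dominant

II-1 and II-4 are both affected yet have a clear child III-1. Under a recessive model two affected parents are homozygous and every child would be affected, so the trait cannot be recessive.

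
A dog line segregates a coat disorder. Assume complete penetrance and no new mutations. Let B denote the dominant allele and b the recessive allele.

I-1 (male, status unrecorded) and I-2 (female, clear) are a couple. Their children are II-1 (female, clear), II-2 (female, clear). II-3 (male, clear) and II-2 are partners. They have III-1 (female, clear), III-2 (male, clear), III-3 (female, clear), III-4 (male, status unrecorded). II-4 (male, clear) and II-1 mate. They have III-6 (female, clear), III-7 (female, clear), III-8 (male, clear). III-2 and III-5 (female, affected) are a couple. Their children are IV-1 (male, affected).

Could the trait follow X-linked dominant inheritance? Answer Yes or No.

A consistent assignment under X-linked dominant exists: I-1 X^b Y, I-2 X^b X^b, II-1 X^b X^b, II-2 X^b X^b, II-3 X^b Y, II-4 X^b Y, III-1 X^b X^b, III-2 X^b Y, III-3 X^b X^b, III-4 X^b Y, III-5 X^B X^B, III-6 X^b X^b, III-7 X^b X^b, III-8 X^b Y, IV-1 X^B Y.
In this assignment every recorded phenotype matches its genotype and every non-founder's genotype is obtainable from its parents' genotypes, so the pedigree is consistent.

Yes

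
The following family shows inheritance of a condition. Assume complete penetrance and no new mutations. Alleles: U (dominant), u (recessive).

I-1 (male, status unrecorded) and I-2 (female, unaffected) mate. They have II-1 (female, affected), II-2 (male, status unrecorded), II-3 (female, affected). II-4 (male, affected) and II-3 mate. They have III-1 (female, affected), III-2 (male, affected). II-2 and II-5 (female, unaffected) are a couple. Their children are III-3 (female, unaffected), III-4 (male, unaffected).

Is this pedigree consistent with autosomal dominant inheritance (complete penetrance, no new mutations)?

A consistent assignment under autosomal dominant exists: I-1 UU, I-2 uu, II-1 Uu, II-2 Uu, II-3 Uu, II-4 UU, II-5 uu, III-1 UU, III-2 UU, III-3 uu, III-4 uu.
In this assignment every recorded phenotype matches its genotype and every non-founder's genotype is obtainable from its parents' genotypes, so the pedigree is consistent.

Yes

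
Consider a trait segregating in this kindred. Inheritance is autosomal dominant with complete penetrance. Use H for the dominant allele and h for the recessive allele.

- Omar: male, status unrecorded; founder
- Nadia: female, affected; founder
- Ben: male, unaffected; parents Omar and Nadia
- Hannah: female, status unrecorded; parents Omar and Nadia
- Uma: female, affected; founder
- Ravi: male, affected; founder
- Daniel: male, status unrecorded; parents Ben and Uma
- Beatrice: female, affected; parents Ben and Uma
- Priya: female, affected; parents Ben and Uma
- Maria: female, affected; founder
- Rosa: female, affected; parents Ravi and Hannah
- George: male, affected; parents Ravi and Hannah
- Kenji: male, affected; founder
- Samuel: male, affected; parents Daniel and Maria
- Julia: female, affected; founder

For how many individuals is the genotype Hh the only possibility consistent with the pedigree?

Obligate heterozygotes: Nadia is affected so carries H and passed h to Ben (hh), so Nadia is Hh; Beatrice is affected so carries H and received h from Ben (hh), so Beatrice is Hh; Priya is affected so carries H and received h from Ben (hh), so Priya is Hh.
Every other individual is either homozygous by phenotype or has at least one consistent homozygous assignment, so the count is 3.

3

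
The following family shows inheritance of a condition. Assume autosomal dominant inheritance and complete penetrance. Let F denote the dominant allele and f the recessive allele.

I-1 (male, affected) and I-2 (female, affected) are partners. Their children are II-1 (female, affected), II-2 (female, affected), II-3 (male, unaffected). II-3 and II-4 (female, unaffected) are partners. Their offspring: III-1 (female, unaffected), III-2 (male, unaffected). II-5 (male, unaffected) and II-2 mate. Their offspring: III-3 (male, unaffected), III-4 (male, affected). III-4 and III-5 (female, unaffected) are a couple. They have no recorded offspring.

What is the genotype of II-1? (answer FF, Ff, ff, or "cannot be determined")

cannot be determined

II-1's phenotype allows FF or Ff, and no parent or child forces a single allele at both positions; consistent genotype assignments exist with II-1 as FF or Ff.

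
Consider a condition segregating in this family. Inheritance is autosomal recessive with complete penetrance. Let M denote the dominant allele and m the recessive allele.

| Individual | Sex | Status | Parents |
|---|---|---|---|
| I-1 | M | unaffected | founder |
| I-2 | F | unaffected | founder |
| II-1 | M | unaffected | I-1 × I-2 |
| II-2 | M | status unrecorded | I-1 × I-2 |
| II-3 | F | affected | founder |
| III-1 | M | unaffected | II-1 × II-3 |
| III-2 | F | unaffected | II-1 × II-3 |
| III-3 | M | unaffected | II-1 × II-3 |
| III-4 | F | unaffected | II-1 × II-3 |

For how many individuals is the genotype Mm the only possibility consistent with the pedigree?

4

Obligate heterozygotes: III-1 is unaffected so carries M and received m from II-3 (mm), so III-1 is Mm; III-2 is unaffected so carries M and received m from II-3 (mm), so III-2 is Mm; III-3 is unaffected so carries M and received m from II-3 (mm), so III-3 is Mm; III-4 is unaffected so carries M and received m from II-3 (mm), so III-4 is Mm.
Every other individual is either homozygous by phenotype or has at least one consistent homozygous assignment, so the count is 4.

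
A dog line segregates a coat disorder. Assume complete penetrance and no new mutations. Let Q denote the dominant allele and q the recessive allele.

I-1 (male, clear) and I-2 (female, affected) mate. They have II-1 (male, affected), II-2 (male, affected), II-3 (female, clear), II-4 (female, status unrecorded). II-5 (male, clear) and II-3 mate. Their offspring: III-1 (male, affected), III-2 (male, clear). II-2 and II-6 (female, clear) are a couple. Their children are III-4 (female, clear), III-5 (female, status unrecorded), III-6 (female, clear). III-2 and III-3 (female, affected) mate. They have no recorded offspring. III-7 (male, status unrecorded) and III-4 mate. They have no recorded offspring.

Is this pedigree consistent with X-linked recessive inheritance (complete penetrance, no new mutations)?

A consistent assignment under X-linked recessive exists: I-1 X^Q Y, I-2 X^q X^q, II-1 X^q Y, II-2 X^q Y, II-3 X^Q X^q, II-4 X^Q X^q, II-5 X^Q Y, II-6 X^Q X^Q, III-1 X^q Y, III-2 X^Q Y, III-3 X^q X^q, III-4 X^Q X^q, III-5 X^Q X^q, III-6 X^Q X^q, III-7 X^Q Y.
In this assignment every recorded phenotype matches its genotype and every non-founder's genotype is obtainable from its parents' genotypes, so the pedigree is consistent.

Yes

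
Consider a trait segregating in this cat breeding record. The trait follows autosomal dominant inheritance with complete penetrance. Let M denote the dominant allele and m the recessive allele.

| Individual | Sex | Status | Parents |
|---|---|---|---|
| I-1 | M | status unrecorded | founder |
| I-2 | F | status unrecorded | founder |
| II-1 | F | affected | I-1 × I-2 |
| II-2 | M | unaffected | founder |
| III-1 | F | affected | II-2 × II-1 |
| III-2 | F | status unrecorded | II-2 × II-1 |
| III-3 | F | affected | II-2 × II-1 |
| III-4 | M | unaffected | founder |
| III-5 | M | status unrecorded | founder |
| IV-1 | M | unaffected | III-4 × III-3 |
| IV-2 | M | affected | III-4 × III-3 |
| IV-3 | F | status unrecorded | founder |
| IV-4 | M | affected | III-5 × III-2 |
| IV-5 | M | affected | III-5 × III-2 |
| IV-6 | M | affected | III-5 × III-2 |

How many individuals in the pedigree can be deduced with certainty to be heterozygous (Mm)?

3

Obligate heterozygotes: III-1 is affected so carries M and received m from II-2 (mm), so III-1 is Mm; III-3 is affected so carries M and received m from II-2 (mm), so III-3 is Mm; IV-2 is affected so carries M and received m from III-4 (mm), so IV-2 is Mm.
Every other individual is either homozygous by phenotype or has at least one consistent homozygous assignment, so the count is 3.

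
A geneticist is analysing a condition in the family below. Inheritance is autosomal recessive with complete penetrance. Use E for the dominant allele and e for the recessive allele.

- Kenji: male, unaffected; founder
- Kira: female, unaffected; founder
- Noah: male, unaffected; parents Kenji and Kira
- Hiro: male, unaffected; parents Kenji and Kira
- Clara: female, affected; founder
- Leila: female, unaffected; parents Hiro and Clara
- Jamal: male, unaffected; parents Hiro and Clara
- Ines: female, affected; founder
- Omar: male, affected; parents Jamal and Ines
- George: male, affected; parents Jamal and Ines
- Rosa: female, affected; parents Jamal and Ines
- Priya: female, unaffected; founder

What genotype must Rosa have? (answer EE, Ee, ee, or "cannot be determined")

Rosa is affected, so Rosa is ee.

ee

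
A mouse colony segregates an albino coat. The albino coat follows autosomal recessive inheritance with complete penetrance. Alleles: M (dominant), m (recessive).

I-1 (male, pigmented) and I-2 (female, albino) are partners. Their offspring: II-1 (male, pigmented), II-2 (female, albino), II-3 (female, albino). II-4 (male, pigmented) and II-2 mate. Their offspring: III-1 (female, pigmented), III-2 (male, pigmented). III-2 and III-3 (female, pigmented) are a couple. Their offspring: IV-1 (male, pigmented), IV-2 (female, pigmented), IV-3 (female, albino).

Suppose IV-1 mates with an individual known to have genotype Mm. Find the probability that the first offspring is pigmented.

III-2 is pigmented so carries M and received m from II-2 (mm), so III-2 is Mm.
III-3 is pigmented so carries M and passed m to IV-3 (mm), so III-3 is Mm.
IV-1 is a pigmented offspring of III-2 (Mm) × III-3 (Mm), whose cross gives 1/4 MM : 1/2 Mm : 1/4 mm; conditioning on being pigmented, IV-1 is MM with probability 1/3, Mm with probability 2/3.
Summing over parental genotype combinations, P(offspring is pigmented) = 1/3·1 + 2/3·3/4 = 5/6.

5/6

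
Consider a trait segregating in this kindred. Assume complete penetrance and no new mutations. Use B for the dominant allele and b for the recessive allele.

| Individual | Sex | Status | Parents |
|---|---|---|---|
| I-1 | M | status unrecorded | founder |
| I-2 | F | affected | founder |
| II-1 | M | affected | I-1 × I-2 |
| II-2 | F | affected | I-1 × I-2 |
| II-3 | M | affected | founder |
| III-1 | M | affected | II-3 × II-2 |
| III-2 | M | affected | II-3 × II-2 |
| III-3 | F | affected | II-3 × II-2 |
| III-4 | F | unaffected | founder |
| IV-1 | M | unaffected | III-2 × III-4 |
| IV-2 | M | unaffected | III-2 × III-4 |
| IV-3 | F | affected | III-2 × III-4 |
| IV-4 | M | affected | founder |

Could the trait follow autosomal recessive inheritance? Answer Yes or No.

A consistent assignment under autosomal recessive exists: I-1 Bb, I-2 bb, II-1 bb, II-2 bb, II-3 bb, III-1 bb, III-2 bb, III-3 bb, III-4 Bb, IV-1 Bb, IV-2 Bb, IV-3 bb, IV-4 bb.
In this assignment every recorded phenotype matches its genotype and every non-founder's genotype is obtainable from its parents' genotypes, so the pedigree is consistent.

Yes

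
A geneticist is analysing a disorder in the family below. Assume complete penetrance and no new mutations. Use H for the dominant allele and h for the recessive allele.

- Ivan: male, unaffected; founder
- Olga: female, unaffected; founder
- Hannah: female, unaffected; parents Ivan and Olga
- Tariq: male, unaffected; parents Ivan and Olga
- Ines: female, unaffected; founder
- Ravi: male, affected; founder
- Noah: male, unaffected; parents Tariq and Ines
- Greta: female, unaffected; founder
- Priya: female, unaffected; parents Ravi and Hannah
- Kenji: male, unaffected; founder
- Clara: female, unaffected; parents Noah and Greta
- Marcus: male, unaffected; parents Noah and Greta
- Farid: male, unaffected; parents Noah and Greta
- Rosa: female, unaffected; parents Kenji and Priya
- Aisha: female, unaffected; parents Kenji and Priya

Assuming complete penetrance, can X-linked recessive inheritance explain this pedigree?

Yes

A consistent assignment under X-linked recessive exists: Ivan X^H Y, Olga X^H X^H, Hannah X^H X^H, Tariq X^H Y, Ines X^H X^H, Ravi X^h Y, Noah X^H Y, Greta X^H X^H, Priya X^H X^h, Kenji X^H Y, Clara X^H X^H, Marcus X^H Y, Farid X^H Y, Rosa X^H X^H, Aisha X^H X^H.
In this assignment every recorded phenotype matches its genotype and every non-founder's genotype is obtainable from its parents' genotypes, so the pedigree is consistent.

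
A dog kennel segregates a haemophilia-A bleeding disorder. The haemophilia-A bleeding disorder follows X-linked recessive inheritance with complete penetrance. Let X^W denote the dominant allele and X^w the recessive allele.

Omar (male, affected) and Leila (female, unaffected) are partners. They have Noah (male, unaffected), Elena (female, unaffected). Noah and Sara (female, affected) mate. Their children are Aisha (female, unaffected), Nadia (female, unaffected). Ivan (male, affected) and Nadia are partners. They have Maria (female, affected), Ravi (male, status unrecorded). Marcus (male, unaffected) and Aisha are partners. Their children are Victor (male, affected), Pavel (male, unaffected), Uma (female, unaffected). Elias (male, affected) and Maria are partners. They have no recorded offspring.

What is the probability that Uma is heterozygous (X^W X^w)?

1/2

Marcus is unaffected, so Marcus is X^W Y.
Aisha is unaffected so carries W and received w from Sara (X^w X^w), so Aisha is X^W X^w.
Their cross gives offspring ratios 1/2 X^W X^W : 1/2 X^W X^w. Conditioning on Uma being unaffected, P(X^W X^w) = 1/2 / 1 = 1/2.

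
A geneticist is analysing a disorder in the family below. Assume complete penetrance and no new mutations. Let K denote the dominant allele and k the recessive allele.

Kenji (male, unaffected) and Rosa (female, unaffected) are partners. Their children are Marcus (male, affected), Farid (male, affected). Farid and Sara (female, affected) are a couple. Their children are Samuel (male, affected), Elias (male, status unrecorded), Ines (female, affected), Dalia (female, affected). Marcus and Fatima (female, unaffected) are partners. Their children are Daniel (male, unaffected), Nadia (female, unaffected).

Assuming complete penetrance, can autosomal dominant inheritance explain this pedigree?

No

Under autosomal dominant, Marcus (affected, male) cannot arise from Kenji (unaffected) × Rosa (unaffected).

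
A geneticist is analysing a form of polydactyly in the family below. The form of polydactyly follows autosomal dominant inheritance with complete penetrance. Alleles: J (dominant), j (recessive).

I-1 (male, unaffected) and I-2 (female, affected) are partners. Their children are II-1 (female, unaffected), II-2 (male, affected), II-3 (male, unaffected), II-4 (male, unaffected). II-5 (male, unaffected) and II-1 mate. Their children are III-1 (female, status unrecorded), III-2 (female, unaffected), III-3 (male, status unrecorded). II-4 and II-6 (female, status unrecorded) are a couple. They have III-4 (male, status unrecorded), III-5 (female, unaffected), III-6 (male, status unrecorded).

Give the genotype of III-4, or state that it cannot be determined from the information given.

cannot be determined

III-4's phenotype is unrecorded, and no parent or child forces a single allele at both positions; consistent genotype assignments exist with III-4 as Jj or jj.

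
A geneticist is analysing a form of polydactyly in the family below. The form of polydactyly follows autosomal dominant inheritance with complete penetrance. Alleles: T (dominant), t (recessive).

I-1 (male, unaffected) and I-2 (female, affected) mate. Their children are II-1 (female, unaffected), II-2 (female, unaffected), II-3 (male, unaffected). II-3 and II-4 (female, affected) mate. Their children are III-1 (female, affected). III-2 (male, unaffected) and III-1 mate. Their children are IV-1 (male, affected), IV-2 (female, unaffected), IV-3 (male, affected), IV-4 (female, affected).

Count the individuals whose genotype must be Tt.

Obligate heterozygotes: I-2 is affected so carries T and passed t to II-1 (tt), so I-2 is Tt; III-1 is affected so carries T and received t from II-3 (tt), so III-1 is Tt; IV-1 is affected so carries T and received t from III-2 (tt), so IV-1 is Tt; IV-3 is affected so carries T and received t from III-2 (tt), so IV-3 is Tt; IV-4 is affected so carries T and received t from III-2 (tt), so IV-4 is Tt.
Every other individual is either homozygous by phenotype or has at least one consistent homozygous assignment, so the count is 5.

5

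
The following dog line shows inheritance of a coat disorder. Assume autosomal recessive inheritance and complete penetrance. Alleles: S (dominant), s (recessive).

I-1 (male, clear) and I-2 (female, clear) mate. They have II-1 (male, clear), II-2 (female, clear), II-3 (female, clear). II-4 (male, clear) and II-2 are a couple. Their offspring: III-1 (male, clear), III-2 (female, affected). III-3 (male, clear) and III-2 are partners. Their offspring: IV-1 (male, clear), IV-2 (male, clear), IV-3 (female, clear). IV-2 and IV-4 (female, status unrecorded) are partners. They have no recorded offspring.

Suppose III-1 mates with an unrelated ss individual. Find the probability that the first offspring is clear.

2/3

II-4 is clear so carries S and passed s to III-2 (ss), so II-4 is Ss.
II-2 is clear so carries S and passed s to III-2 (ss), so II-2 is Ss.
III-1 is a clear offspring of II-4 (Ss) × II-2 (Ss), whose cross gives 1/4 SS : 1/2 Ss : 1/4 ss; conditioning on being clear, III-1 is SS with probability 1/3, Ss with probability 2/3.
Summing over parental genotype combinations, P(offspring is clear) = 1/3·1 + 2/3·1/2 = 2/3.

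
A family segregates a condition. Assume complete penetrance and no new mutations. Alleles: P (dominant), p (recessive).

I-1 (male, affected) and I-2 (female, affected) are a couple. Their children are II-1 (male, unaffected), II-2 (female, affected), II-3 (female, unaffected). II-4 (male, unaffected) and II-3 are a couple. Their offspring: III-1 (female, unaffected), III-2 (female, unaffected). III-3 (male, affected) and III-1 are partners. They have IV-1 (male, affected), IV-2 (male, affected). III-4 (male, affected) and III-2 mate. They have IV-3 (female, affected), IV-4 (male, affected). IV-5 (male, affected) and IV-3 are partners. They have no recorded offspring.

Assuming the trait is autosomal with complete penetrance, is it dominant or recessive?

dominant

I-1 and I-2 are both affected yet have an unaffected child II-1. Under a recessive model two affected parents are homozygous and every child would be affected, so the trait cannot be recessive.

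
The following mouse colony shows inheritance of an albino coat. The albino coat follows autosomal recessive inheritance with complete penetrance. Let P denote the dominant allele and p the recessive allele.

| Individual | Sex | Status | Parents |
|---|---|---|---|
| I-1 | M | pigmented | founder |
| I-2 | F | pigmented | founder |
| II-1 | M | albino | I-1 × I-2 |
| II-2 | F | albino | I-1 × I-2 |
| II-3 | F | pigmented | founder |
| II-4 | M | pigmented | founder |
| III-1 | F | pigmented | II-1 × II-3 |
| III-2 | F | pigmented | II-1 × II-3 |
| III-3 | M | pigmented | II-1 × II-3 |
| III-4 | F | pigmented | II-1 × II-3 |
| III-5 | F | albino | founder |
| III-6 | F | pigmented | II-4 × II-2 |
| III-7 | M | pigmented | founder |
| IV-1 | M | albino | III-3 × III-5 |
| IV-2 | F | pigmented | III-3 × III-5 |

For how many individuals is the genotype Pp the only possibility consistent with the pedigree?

Obligate heterozygotes: I-1 is pigmented so carries P and passed p to II-1 (pp), so I-1 is Pp; I-2 is pigmented so carries P and passed p to II-1 (pp), so I-2 is Pp; III-1 is pigmented so carries P and received p from II-1 (pp), so III-1 is Pp; III-2 is pigmented so carries P and received p from II-1 (pp), so III-2 is Pp; III-3 is pigmented so carries P and received p from II-1 (pp), so III-3 is Pp; III-4 is pigmented so carries P and received p from II-1 (pp), so III-4 is Pp; III-6 is pigmented so carries P and received p from II-2 (pp), so III-6 is Pp; IV-2 is pigmented so carries P and received p from III-5 (pp), so IV-2 is Pp.
Every other individual is either homozygous by phenotype or has at least one consistent homozygous assignment, so the count is 8.

8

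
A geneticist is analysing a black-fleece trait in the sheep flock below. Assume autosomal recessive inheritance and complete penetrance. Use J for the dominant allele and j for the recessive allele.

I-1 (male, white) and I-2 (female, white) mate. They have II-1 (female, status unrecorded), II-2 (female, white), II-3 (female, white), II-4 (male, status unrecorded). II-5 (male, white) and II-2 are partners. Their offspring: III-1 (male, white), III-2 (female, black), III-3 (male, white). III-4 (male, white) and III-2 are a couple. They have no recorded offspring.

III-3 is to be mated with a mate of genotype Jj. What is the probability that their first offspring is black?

1/6

II-5 is white so carries J and passed j to III-2 (jj), so II-5 is Jj.
II-2 is white so carries J and passed j to III-2 (jj), so II-2 is Jj.
III-3 is a white offspring of II-5 (Jj) × II-2 (Jj), whose cross gives 1/4 JJ : 1/2 Jj : 1/4 jj; conditioning on being white, III-3 is JJ with probability 1/3, Jj with probability 2/3.
Summing over parental genotype combinations, P(offspring is black) = 2/3·1/4 = 1/6.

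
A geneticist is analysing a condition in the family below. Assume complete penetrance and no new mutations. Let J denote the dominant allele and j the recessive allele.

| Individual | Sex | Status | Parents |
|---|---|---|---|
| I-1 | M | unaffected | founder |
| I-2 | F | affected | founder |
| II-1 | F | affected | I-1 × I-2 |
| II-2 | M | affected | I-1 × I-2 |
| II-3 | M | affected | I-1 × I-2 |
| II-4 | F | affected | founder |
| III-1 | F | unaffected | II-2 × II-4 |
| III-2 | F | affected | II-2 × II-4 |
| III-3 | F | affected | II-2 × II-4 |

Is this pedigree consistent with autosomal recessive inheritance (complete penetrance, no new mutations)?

No

Under autosomal recessive, III-1 (unaffected, female) cannot arise from II-2 (affected) × II-4 (affected).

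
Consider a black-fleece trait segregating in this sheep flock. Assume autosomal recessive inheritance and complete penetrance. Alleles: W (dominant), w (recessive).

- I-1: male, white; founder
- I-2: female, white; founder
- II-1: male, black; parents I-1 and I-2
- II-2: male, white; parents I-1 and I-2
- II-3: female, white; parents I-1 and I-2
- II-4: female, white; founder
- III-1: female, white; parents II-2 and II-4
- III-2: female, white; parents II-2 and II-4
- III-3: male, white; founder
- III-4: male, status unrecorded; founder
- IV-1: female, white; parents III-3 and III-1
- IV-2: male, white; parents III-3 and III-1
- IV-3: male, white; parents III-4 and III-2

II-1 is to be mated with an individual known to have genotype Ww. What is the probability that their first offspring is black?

II-1 is black, so II-1 is ww.
The cross gives 1/2 Ww : 1/2 ww, so P(offspring is black) = 1/2.

1/2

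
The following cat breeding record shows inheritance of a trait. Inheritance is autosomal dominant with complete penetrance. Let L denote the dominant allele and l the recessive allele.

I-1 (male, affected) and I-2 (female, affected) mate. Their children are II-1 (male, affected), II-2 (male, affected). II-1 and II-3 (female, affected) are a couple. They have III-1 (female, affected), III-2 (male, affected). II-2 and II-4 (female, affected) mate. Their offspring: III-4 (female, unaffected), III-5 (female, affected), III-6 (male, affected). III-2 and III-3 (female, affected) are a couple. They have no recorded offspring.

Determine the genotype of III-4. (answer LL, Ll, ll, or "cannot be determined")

III-4 is unaffected, so III-4 is ll.

ll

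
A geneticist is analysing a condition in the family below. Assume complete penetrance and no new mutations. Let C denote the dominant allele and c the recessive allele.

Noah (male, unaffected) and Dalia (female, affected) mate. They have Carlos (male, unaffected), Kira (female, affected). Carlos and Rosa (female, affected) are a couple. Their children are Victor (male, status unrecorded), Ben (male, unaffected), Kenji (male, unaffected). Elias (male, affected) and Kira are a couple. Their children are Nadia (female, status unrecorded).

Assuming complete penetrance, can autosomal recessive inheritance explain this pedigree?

A consistent assignment under autosomal recessive exists: Noah Cc, Dalia cc, Carlos Cc, Kira cc, Rosa cc, Elias cc, Victor Cc, Ben Cc, Kenji Cc, Nadia cc.
In this assignment every recorded phenotype matches its genotype and every non-founder's genotype is obtainable from its parents' genotypes, so the pedigree is consistent.

Yes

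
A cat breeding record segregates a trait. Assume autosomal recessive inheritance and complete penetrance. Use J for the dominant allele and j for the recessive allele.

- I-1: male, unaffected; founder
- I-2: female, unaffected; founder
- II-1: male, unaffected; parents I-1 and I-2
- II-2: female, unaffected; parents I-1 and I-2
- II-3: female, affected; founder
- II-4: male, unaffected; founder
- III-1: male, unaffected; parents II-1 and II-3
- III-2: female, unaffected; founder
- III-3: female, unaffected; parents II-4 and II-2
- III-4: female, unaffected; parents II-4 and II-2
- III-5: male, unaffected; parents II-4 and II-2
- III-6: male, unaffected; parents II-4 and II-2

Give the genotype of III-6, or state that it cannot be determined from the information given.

cannot be determined

III-6's phenotype allows JJ or Jj, and no parent or child forces a single allele at both positions; consistent genotype assignments exist with III-6 as JJ or Jj.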